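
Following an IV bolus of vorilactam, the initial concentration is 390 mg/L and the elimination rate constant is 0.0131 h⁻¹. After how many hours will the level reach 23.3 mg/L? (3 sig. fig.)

215 hours

C(t) = C₀ e^(−kt)  ⇒  t = ln(C₀/C) / k
t = ln(390/23.3) / 0.01310 = 2.818 / 0.01310 ≈ 215 hours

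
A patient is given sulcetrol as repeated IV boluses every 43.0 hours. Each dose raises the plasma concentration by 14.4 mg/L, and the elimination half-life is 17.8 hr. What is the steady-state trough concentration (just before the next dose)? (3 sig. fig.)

k = ln 2 / 17.8 = 0.03894 hr⁻¹
Fraction remaining after one interval: e^(−kτ) = e^(−0.03894 × 43.0) = 0.1874
R = 1 / (1 − 0.1874) = 1.231
Css,max = 14.4 × 1.231 = 17.72 mg/L
Css,min = Css,max × e^(−kτ) = 17.72 × 0.1874 ≈ 3.32 mg/L

3.32 mg/L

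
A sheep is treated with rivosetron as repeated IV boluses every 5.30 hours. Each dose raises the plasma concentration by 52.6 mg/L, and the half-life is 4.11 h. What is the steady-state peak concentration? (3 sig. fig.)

k = ln 2 / 4.11 = 0.1686 h⁻¹
Fraction remaining after one interval: e^(−kτ) = e^(−0.1686 × 5.30) = 0.4091
R = 1 / (1 − 0.4091) = 1.692
Css,max = 52.6 × 1.692 ≈ 89.0 mg/L

89.0 mg/L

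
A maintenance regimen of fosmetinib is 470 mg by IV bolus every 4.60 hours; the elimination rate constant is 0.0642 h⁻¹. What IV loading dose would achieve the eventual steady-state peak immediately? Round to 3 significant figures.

Accumulation ratio R = 1 / (1 − e^(−kτ)) = 1 / (1 − e^(−0.06420×4.60)) = 1 / (1 − 0.7443) = 3.911
Loading dose = maintenance dose × R = 470 × 3.911 ≈ 1840 mg

1840 mg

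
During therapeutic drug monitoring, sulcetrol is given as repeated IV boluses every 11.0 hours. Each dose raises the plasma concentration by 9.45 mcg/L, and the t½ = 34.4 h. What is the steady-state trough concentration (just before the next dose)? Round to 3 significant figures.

k = ln 2 / 34.4 = 0.02015 h⁻¹
Fraction remaining after one interval: e^(−kτ) = e^(−0.02015 × 11.0) = 0.8012
R = 1 / (1 − 0.8012) = 5.030
Css,max = 9.45 × 5.030 = 47.53 mcg/L
Css,min = Css,max × e^(−kτ) = 47.53 × 0.8012 ≈ 38.1 mcg/L

38.1 mcg/L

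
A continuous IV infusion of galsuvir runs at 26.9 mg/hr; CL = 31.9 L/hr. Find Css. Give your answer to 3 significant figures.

0.843 µg/mL

Css = infusion rate / CL = 26.9 / 31.9 ≈ 0.843 µg/mL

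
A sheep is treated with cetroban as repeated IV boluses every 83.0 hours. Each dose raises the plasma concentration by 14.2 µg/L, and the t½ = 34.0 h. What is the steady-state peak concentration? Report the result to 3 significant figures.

k = ln 2 / 34.0 = 0.02039 h⁻¹
Fraction remaining after one interval: e^(−kτ) = e^(−0.02039 × 83.0) = 0.1841
R = 1 / (1 − 0.1841) = 1.226
Css,max = 14.2 × 1.226 ≈ 17.4 µg/L

17.4 µg/L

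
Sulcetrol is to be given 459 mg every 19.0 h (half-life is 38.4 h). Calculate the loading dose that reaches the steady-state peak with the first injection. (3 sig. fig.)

1580 mg

k = ln 2 / 38.4 = 0.01805 h⁻¹
Accumulation ratio R = 1 / (1 − e^(−kτ)) = 1 / (1 − e^(−0.01805×19.0)) = 1 / (1 − 0.7097) = 3.444
Loading dose = maintenance dose × R = 459 × 3.444 ≈ 1580 mg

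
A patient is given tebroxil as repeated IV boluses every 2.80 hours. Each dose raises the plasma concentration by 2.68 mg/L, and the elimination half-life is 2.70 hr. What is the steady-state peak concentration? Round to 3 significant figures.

k = ln 2 / 2.70 = 0.2567 hr⁻¹
Fraction remaining after one interval: e^(−kτ) = e^(−0.2567 × 2.80) = 0.4873
R = 1 / (1 − 0.4873) = 1.951
Css,max = 2.68 × 1.951 ≈ 5.23 mg/L

5.23 mg/L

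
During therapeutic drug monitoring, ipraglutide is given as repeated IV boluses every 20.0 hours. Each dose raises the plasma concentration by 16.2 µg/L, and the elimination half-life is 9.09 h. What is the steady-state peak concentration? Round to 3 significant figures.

20.7 µg/L

k = ln 2 / 9.09 = 0.07625 h⁻¹
Fraction remaining after one interval: e^(−kτ) = e^(−0.07625 × 20.0) = 0.2176
R = 1 / (1 − 0.2176) = 1.278
Css,max = 16.2 × 1.278 ≈ 20.7 µg/L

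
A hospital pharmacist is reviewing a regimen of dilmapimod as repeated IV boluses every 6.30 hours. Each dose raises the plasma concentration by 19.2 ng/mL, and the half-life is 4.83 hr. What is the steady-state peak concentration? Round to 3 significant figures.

32.3 ng/mL

k = ln 2 / 4.83 = 0.1435 hr⁻¹
Fraction remaining after one interval: e^(−kτ) = e^(−0.1435 × 6.30) = 0.4049
R = 1 / (1 − 0.4049) = 1.680
Css,max = 19.2 × 1.680 ≈ 32.3 ng/mL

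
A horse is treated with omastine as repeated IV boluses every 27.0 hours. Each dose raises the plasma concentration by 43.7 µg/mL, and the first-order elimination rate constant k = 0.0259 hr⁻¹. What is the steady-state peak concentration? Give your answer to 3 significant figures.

Fraction remaining after one interval: e^(−kτ) = e^(−0.02590 × 27.0) = 0.4969
R = 1 / (1 − 0.4969) = 1.988
Css,max = 43.7 × 1.988 ≈ 86.9 µg/mL

86.9 µg/mL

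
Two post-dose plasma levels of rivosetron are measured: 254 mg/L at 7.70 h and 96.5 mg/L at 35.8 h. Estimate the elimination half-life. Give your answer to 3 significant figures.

20.1 hours

k = ln(C₁/C₂) / (t₂ − t₁) = ln(254/96.5) / (35.8 − 7.70)
  = 0.9678 / 28.10 = 0.03444 h⁻¹
t½ = ln 2 / k = ln 2 / 0.03444 ≈ 20.1 hours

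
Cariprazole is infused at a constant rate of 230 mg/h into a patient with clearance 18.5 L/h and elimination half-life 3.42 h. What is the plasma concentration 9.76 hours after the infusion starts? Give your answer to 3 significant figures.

Css = rate / CL = 230 / 18.5 = 12.43 µg/mL
k = ln 2 / 3.42 = 0.2027 h⁻¹
C(t) = Css (1 − e^(−kt)) = 12.43 × (1 − e^(−1.978)) = 12.43 × 0.8617 ≈ 10.7 µg/mL

10.7 µg/mL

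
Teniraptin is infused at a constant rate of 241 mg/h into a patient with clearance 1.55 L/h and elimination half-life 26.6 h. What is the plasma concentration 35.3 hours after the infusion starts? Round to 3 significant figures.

93.5 µg/mL

Css = rate / CL = 241 / 1.55 = 155.5 µg/mL
k = ln 2 / 26.6 = 0.02606 h⁻¹
C(t) = Css (1 − e^(−kt)) = 155.5 × (1 − e^(−0.9199)) = 155.5 × 0.6014 ≈ 93.5 µg/mL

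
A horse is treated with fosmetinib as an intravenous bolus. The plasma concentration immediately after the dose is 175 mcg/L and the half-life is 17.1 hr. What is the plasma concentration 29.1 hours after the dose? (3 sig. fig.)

k = ln 2 / 17.1 = 0.04053 hr⁻¹
29.1 hr is 1.702 half-lives, so C = 175 × (1/2)^1.702 = 175 × 0.3074 ≈ 53.8 mcg/L

53.8 mcg/L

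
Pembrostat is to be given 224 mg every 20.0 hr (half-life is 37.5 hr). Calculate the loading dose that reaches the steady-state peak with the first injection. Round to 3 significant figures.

725 mg

k = ln 2 / 37.5 = 0.01848 hr⁻¹
Accumulation ratio R = 1 / (1 − e^(−kτ)) = 1 / (1 − e^(−0.01848×20.0)) = 1 / (1 − 0.6910) = 3.236
Loading dose = maintenance dose × R = 224 × 3.236 ≈ 725 mg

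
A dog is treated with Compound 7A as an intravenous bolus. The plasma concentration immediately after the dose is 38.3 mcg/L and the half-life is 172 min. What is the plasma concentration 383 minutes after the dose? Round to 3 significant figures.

8.18 mcg/L

k = ln 2 / 172 = 0.004030 min⁻¹
383 min is 2.227 half-lives, so C = 38.3 × (1/2)^2.227 = 38.3 × 0.2136 ≈ 8.18 mcg/L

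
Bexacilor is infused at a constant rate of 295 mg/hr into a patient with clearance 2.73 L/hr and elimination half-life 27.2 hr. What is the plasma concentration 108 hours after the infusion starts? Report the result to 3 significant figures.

Css = rate / CL = 295 / 2.73 = 108.1 mg/L
k = ln 2 / 27.2 = 0.02548 hr⁻¹
C(t) = Css (1 − e^(−kt)) = 108.1 × (1 − e^(−2.752)) = 108.1 × 0.9362 ≈ 101 mg/L

101 mg/L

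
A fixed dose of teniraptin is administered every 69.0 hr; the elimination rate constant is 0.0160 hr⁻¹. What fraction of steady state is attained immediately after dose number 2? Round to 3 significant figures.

0.890

f_n = 1 − e^(−nkτ) = 1 − e^(−2 × 0.01600 × 69.0) = 1 − e^(−2.208) = 1 − 0.1099 ≈ 0.890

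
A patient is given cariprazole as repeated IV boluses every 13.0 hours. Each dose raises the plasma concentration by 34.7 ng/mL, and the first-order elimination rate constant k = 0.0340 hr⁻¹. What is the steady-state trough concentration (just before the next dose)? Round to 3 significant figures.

Fraction remaining after one interval: e^(−kτ) = e^(−0.03400 × 13.0) = 0.6427
R = 1 / (1 − 0.6427) = 2.799
Css,max = 34.7 × 2.799 = 97.13 ng/mL
Css,min = Css,max × e^(−kτ) = 97.13 × 0.6427 ≈ 62.4 ng/mL

62.4 ng/mL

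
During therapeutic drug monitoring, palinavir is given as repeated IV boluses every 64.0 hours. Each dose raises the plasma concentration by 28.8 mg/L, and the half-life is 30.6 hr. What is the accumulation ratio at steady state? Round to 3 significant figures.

1.31

k = ln 2 / 30.6 = 0.02265 hr⁻¹
Fraction remaining after one interval: e^(−kτ) = e^(−0.02265 × 64.0) = 0.2346
R = 1 / (1 − 0.2346) = 1 / 0.7654 ≈ 1.31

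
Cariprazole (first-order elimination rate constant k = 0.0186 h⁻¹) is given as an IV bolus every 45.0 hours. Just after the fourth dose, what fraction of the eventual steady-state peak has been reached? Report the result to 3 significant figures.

0.965

f_n = 1 − e^(−nkτ) = 1 − e^(−4 × 0.01860 × 45.0) = 1 − e^(−3.348) = 1 − 0.03515 ≈ 0.965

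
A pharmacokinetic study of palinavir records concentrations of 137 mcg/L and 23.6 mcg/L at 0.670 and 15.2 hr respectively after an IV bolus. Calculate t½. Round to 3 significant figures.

k = ln(C₁/C₂) / (t₂ − t₁) = ln(137/23.6) / (15.2 − 0.670)
  = 1.759 / 14.53 = 0.1210 hr⁻¹
t½ = ln 2 / k = ln 2 / 0.1210 ≈ 5.73 hours

5.73 hours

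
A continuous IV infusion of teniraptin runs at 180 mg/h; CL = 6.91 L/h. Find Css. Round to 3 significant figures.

Css = infusion rate / CL = 180 / 6.91 ≈ 26.0 mg/L

26.0 mg/L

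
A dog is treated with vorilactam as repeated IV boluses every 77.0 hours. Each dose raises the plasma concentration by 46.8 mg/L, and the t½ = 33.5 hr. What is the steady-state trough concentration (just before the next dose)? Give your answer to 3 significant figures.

11.9 mg/L

k = ln 2 / 33.5 = 0.02069 hr⁻¹
Fraction remaining after one interval: e^(−kτ) = e^(−0.02069 × 77.0) = 0.2033
R = 1 / (1 − 0.2033) = 1.255
Css,max = 46.8 × 1.255 = 58.74 mg/L
Css,min = Css,max × e^(−kτ) = 58.74 × 0.2033 ≈ 11.9 mg/L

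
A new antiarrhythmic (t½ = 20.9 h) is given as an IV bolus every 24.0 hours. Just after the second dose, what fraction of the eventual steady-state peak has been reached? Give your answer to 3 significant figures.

0.796

k = ln 2 / 20.9 = 0.03316 h⁻¹
f_n = 1 − e^(−nkτ) = 1 − e^(−2 × 0.03316 × 24.0) = 1 − e^(−1.592) = 1 − 0.2035 ≈ 0.796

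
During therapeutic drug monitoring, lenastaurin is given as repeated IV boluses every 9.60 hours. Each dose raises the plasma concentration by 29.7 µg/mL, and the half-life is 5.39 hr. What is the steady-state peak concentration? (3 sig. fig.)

k = ln 2 / 5.39 = 0.1286 hr⁻¹
Fraction remaining after one interval: e^(−kτ) = e^(−0.1286 × 9.60) = 0.2910
R = 1 / (1 − 0.2910) = 1.410
Css,max = 29.7 × 1.410 ≈ 41.9 µg/mL

41.9 µg/mL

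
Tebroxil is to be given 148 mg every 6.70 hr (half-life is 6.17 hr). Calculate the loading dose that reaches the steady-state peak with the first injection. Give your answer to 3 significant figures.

k = ln 2 / 6.17 = 0.1123 hr⁻¹
Accumulation ratio R = 1 / (1 − e^(−kτ)) = 1 / (1 − e^(−0.1123×6.70)) = 1 / (1 − 0.4711) = 1.891
Loading dose = maintenance dose × R = 148 × 1.891 ≈ 280 mg

280 mg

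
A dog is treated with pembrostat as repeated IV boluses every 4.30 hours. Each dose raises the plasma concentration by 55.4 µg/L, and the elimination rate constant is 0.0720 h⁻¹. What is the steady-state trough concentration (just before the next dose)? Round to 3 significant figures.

153 µg/L

Fraction remaining after one interval: e^(−kτ) = e^(−0.07200 × 4.30) = 0.7337
R = 1 / (1 − 0.7337) = 3.756
Css,max = 55.4 × 3.756 = 208.1 µg/L
Css,min = Css,max × e^(−kτ) = 208.1 × 0.7337 ≈ 153 µg/L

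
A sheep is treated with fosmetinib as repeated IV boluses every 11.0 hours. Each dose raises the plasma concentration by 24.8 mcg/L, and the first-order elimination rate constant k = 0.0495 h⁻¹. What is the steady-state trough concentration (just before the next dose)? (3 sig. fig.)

34.3 mcg/L

Fraction remaining after one interval: e^(−kτ) = e^(−0.04950 × 11.0) = 0.5801
R = 1 / (1 − 0.5801) = 2.382
Css,max = 24.8 × 2.382 = 59.07 mcg/L
Css,min = Css,max × e^(−kτ) = 59.07 × 0.5801 ≈ 34.3 mcg/L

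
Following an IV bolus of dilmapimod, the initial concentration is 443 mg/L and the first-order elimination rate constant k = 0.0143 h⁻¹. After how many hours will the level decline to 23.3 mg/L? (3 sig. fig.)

206 hours

C(t) = C₀ e^(−kt)  ⇒  t = ln(C₀/C) / k
t = ln(443/23.3) / 0.01430 = 2.945 / 0.01430 ≈ 206 hours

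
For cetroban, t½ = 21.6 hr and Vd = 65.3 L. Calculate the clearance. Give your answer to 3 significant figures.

k = ln 2 / t½ = ln 2 / 21.6 = 0.03209 hr⁻¹
CL = k · V = 0.03209 × 65.3 ≈ 2.10 L/hr

2.10 L/hr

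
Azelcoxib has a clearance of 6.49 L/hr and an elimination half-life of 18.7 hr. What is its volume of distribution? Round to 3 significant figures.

k = ln 2 / t½ = ln 2 / 18.7 = 0.03707 hr⁻¹
V = CL / k = 6.49 / 0.03707 ≈ 175 L

175 L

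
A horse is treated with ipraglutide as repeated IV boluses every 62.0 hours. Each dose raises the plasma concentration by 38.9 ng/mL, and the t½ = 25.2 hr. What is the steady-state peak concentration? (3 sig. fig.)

k = ln 2 / 25.2 = 0.02751 hr⁻¹
Fraction remaining after one interval: e^(−kτ) = e^(−0.02751 × 62.0) = 0.1817
R = 1 / (1 − 0.1817) = 1.222
Css,max = 38.9 × 1.222 ≈ 47.5 ng/mL

47.5 ng/mL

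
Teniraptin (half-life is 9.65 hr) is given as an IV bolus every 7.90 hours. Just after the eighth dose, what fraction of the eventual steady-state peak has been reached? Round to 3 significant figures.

k = ln 2 / 9.65 = 0.07183 hr⁻¹
f_n = 1 − e^(−nkτ) = 1 − e^(−8 × 0.07183 × 7.90) = 1 − e^(−4.540) = 1 − 0.01068 ≈ 0.989

0.989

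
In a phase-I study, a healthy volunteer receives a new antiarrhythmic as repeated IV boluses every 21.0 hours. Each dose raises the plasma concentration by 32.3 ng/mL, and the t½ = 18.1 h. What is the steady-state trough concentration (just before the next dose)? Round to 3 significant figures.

k = ln 2 / 18.1 = 0.03830 h⁻¹
Fraction remaining after one interval: e^(−kτ) = e^(−0.03830 × 21.0) = 0.4474
R = 1 / (1 − 0.4474) = 1.810
Css,max = 32.3 × 1.810 = 58.46 ng/mL
Css,min = Css,max × e^(−kτ) = 58.46 × 0.4474 ≈ 26.2 ng/mL

26.2 ng/mL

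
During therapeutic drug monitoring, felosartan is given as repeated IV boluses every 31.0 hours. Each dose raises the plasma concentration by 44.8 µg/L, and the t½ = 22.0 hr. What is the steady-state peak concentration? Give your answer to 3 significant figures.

k = ln 2 / 22.0 = 0.03151 hr⁻¹
Fraction remaining after one interval: e^(−kτ) = e^(−0.03151 × 31.0) = 0.3765
R = 1 / (1 − 0.3765) = 1.604
Css,max = 44.8 × 1.604 ≈ 71.9 µg/L

71.9 µg/L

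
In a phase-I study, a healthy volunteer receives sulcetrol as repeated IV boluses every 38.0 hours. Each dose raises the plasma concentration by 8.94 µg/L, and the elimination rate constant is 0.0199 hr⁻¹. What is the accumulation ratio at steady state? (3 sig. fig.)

Fraction remaining after one interval: e^(−kτ) = e^(−0.01990 × 38.0) = 0.4694
R = 1 / (1 − 0.4694) = 1 / 0.5306 ≈ 1.88

1.88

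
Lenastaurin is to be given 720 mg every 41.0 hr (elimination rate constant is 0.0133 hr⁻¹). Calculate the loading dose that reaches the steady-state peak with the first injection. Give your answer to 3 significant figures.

1710 mg

Accumulation ratio R = 1 / (1 − e^(−kτ)) = 1 / (1 − e^(−0.01330×41.0)) = 1 / (1 − 0.5797) = 2.379
Loading dose = maintenance dose × R = 720 × 2.379 ≈ 1710 mg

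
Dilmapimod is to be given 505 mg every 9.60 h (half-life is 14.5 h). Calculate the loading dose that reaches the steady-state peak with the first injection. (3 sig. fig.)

k = ln 2 / 14.5 = 0.04780 h⁻¹
Accumulation ratio R = 1 / (1 − e^(−kτ)) = 1 / (1 − e^(−0.04780×9.60)) = 1 / (1 − 0.6320) = 2.717
Loading dose = maintenance dose × R = 505 × 2.717 ≈ 1370 mg

1370 mg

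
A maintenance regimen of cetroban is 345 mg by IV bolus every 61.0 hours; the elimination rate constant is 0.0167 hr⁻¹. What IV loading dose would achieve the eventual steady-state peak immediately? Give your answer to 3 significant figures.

Accumulation ratio R = 1 / (1 − e^(−kτ)) = 1 / (1 − e^(−0.01670×61.0)) = 1 / (1 − 0.3611) = 1.565
Loading dose = maintenance dose × R = 345 × 1.565 ≈ 540 mg

540 mg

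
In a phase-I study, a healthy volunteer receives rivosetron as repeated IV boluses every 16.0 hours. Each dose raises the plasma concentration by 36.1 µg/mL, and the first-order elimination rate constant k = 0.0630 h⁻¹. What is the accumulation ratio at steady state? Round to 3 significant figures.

Fraction remaining after one interval: e^(−kτ) = e^(−0.06300 × 16.0) = 0.3649
R = 1 / (1 − 0.3649) = 1 / 0.6351 ≈ 1.57

1.57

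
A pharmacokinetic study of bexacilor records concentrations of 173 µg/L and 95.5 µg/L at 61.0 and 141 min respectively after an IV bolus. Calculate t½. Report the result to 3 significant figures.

93.3 minutes

k = ln(C₁/C₂) / (t₂ − t₁) = ln(173/95.5) / (141 − 61.0)
  = 0.5942 / 80.00 = 0.007427 min⁻¹
t½ = ln 2 / k = ln 2 / 0.007427 ≈ 93.3 minutes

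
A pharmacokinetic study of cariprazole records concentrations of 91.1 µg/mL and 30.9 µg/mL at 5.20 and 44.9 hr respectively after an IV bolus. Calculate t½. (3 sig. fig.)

25.5 hours

k = ln(C₁/C₂) / (t₂ − t₁) = ln(91.1/30.9) / (44.9 − 5.20)
  = 1.081 / 39.70 = 0.02723 hr⁻¹
t½ = ln 2 / k = ln 2 / 0.02723 ≈ 25.5 hours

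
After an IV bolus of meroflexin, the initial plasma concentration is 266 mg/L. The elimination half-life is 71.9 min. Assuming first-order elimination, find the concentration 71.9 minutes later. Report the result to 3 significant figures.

k = ln 2 / 71.9 = 0.009640 min⁻¹
71.9 min is 1.000 half-lives, so C = 266 × (1/2)^1.000 = 266 × 0.5000 ≈ 133 mg/L

133 mg/L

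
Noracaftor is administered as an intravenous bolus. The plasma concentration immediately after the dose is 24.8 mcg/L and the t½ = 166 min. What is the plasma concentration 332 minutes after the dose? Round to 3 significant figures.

6.20 mcg/L

k = ln 2 / 166 = 0.004176 min⁻¹
C(t) = C₀ e^(−kt) = 24.8 × e^(−0.004176 × 332) = 24.8 × e^(−1.386) = 24.8 × 0.2500 ≈ 6.20 mcg/L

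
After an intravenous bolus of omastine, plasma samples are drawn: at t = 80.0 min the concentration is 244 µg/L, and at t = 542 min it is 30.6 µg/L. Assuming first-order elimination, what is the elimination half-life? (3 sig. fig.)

154 minutes

k = ln(C₁/C₂) / (t₂ − t₁) = ln(244/30.6) / (542 − 80.0)
  = 2.076 / 462.0 = 0.004494 min⁻¹
t½ = ln 2 / k = ln 2 / 0.004494 ≈ 154 minutes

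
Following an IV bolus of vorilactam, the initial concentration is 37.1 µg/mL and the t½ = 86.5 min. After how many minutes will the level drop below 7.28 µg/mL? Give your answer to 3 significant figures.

203 minutes

k = ln 2 / 86.5 = 0.008013 min⁻¹
C(t) = C₀ e^(−kt)  ⇒  t = ln(C₀/C) / k
t = ln(37.1/7.28) / 0.008013 = 1.628 / 0.008013 ≈ 203 minutes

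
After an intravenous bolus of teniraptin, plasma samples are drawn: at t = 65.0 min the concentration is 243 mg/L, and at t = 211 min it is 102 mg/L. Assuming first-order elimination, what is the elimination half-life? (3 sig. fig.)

117 minutes

k = ln(C₁/C₂) / (t₂ − t₁) = ln(243/102) / (211 − 65.0)
  = 0.8681 / 146.0 = 0.005946 min⁻¹
t½ = ln 2 / k = ln 2 / 0.005946 ≈ 117 minutes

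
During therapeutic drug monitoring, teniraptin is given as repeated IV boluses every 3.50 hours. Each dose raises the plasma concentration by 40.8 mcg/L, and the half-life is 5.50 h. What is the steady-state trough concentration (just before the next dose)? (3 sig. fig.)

73.6 mcg/L

k = ln 2 / 5.50 = 0.1260 h⁻¹
Fraction remaining after one interval: e^(−kτ) = e^(−0.1260 × 3.50) = 0.6433
R = 1 / (1 − 0.6433) = 2.804
Css,max = 40.8 × 2.804 = 114.4 mcg/L
Css,min = Css,max × e^(−kτ) = 114.4 × 0.6433 ≈ 73.6 mcg/L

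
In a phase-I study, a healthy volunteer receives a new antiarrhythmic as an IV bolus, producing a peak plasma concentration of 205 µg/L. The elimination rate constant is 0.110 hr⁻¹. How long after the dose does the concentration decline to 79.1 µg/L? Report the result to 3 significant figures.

8.66 hours

C(t) = C₀ e^(−kt)  ⇒  t = ln(C₀/C) / k
t = ln(205/79.1) / 0.1100 = 0.9523 / 0.1100 ≈ 8.66 hours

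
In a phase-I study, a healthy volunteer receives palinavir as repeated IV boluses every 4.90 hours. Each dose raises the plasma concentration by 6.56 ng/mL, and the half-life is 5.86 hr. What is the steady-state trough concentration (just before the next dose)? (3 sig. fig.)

8.35 ng/mL

k = ln 2 / 5.86 = 0.1183 hr⁻¹
Fraction remaining after one interval: e^(−kτ) = e^(−0.1183 × 4.90) = 0.5601
R = 1 / (1 − 0.5601) = 2.273
Css,max = 6.56 × 2.273 = 14.91 ng/mL
Css,min = Css,max × e^(−kτ) = 14.91 × 0.5601 ≈ 8.35 ng/mL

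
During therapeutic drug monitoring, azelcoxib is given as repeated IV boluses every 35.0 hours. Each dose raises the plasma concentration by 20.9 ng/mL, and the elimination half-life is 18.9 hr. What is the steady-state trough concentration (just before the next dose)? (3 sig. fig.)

k = ln 2 / 18.9 = 0.03667 hr⁻¹
Fraction remaining after one interval: e^(−kτ) = e^(−0.03667 × 35.0) = 0.2770
R = 1 / (1 − 0.2770) = 1.383
Css,max = 20.9 × 1.383 = 28.91 ng/mL
Css,min = Css,max × e^(−kτ) = 28.91 × 0.2770 ≈ 8.01 ng/mL

8.01 ng/mL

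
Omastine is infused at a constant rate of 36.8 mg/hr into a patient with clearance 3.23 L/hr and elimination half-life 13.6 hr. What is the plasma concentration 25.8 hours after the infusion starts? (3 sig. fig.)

8.33 µg/mL

Css = rate / CL = 36.8 / 3.23 = 11.39 µg/mL
k = ln 2 / 13.6 = 0.05097 hr⁻¹
C(t) = Css (1 − e^(−kt)) = 11.39 × (1 − e^(−1.315)) = 11.39 × 0.7315 ≈ 8.33 µg/mL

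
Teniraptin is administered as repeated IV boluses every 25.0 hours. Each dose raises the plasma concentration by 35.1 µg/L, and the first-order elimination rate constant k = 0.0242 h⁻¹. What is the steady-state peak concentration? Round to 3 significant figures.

Fraction remaining after one interval: e^(−kτ) = e^(−0.02420 × 25.0) = 0.5461
R = 1 / (1 − 0.5461) = 2.203
Css,max = 35.1 × 2.203 ≈ 77.3 µg/L

77.3 µg/L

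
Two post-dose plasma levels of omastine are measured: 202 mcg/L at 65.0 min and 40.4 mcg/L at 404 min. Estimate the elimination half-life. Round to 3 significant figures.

146 minutes

k = ln(C₁/C₂) / (t₂ − t₁) = ln(202/40.4) / (404 − 65.0)
  = 1.609 / 339.0 = 0.004748 min⁻¹
t½ = ln 2 / k = ln 2 / 0.004748 ≈ 146 minutes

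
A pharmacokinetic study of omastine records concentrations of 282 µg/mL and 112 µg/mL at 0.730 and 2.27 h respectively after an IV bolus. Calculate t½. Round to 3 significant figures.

1.16 hours

k = ln(C₁/C₂) / (t₂ − t₁) = ln(282/112) / (2.27 − 0.730)
  = 0.9234 / 1.540 = 0.5996 h⁻¹
t½ = ln 2 / k = ln 2 / 0.5996 ≈ 1.16 hours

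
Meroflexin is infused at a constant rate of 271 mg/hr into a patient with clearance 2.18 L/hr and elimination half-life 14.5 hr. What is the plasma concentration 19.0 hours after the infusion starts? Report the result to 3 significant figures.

74.2 mg/L

Css = rate / CL = 271 / 2.18 = 124.3 mg/L
k = ln 2 / 14.5 = 0.04780 hr⁻¹
C(t) = Css (1 − e^(−kt)) = 124.3 × (1 − e^(−0.9083)) = 124.3 × 0.5968 ≈ 74.2 mg/L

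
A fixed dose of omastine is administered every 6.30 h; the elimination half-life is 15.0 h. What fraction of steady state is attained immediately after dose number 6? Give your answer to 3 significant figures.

0.826

k = ln 2 / 15.0 = 0.04621 h⁻¹
f_n = 1 − e^(−nkτ) = 1 − e^(−6 × 0.04621 × 6.30) = 1 − e^(−1.747) = 1 − 0.1743 ≈ 0.826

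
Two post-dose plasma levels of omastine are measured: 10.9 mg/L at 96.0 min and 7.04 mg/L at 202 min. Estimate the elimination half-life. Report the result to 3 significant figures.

168 minutes

k = ln(C₁/C₂) / (t₂ − t₁) = ln(10.9/7.04) / (202 − 96.0)
  = 0.4372 / 106.0 = 0.004124 min⁻¹
t½ = ln 2 / k = ln 2 / 0.004124 ≈ 168 minutes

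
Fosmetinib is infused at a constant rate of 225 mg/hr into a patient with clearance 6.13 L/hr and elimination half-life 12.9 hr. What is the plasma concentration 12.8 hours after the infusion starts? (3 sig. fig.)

Css = rate / CL = 225 / 6.13 = 36.70 µg/mL
k = ln 2 / 12.9 = 0.05373 hr⁻¹
C(t) = Css (1 − e^(−kt)) = 36.70 × (1 − e^(−0.6878)) = 36.70 × 0.4973 ≈ 18.3 µg/mL

18.3 µg/mL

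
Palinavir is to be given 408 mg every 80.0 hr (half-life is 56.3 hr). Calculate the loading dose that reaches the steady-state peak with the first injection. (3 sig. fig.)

k = ln 2 / 56.3 = 0.01231 hr⁻¹
Accumulation ratio R = 1 / (1 − e^(−kτ)) = 1 / (1 − e^(−0.01231×80.0)) = 1 / (1 − 0.3735) = 1.596
Loading dose = maintenance dose × R = 408 × 1.596 ≈ 651 mg

651 mg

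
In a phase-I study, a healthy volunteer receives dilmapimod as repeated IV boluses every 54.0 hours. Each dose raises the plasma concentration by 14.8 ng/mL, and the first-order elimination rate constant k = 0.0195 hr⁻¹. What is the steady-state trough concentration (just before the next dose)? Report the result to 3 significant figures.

Fraction remaining after one interval: e^(−kτ) = e^(−0.01950 × 54.0) = 0.3489
R = 1 / (1 − 0.3489) = 1.536
Css,max = 14.8 × 1.536 = 22.73 ng/mL
Css,min = Css,max × e^(−kτ) = 22.73 × 0.3489 ≈ 7.93 ng/mL

7.93 ng/mL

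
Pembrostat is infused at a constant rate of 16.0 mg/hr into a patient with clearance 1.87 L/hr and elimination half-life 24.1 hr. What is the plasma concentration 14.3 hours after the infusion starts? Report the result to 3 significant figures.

2.89 µg/mL

Css = rate / CL = 16.0 / 1.87 = 8.556 µg/mL
k = ln 2 / 24.1 = 0.02876 hr⁻¹
C(t) = Css (1 − e^(−kt)) = 8.556 × (1 − e^(−0.4113)) = 8.556 × 0.3372 ≈ 2.89 µg/mL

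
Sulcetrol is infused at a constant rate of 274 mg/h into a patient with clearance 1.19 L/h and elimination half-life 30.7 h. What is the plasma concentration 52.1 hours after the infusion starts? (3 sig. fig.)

159 mg/L

Css = rate / CL = 274 / 1.19 = 230.3 mg/L
k = ln 2 / 30.7 = 0.02258 h⁻¹
C(t) = Css (1 − e^(−kt)) = 230.3 × (1 − e^(−1.176)) = 230.3 × 0.6916 ≈ 159 mg/L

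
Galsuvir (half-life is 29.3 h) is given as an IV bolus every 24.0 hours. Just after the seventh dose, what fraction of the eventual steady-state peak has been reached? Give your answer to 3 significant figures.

k = ln 2 / 29.3 = 0.02366 h⁻¹
f_n = 1 − e^(−nkτ) = 1 − e^(−7 × 0.02366 × 24.0) = 1 − e^(−3.974) = 1 − 0.01879 ≈ 0.981

0.981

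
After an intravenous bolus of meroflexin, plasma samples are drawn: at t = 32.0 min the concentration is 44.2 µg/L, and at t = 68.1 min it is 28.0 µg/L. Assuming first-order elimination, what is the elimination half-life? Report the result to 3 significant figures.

k = ln(C₁/C₂) / (t₂ − t₁) = ln(44.2/28.0) / (68.1 − 32.0)
  = 0.4565 / 36.10 = 0.01265 min⁻¹
t½ = ln 2 / k = ln 2 / 0.01265 ≈ 54.8 minutes

54.8 minutes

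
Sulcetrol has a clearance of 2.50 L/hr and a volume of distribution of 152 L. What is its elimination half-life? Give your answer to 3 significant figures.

42.1 hours

k = CL / V = 2.50 / 152 = 0.01645 hr⁻¹
t½ = ln 2 / k = ln 2 / 0.01645 ≈ 42.1 hours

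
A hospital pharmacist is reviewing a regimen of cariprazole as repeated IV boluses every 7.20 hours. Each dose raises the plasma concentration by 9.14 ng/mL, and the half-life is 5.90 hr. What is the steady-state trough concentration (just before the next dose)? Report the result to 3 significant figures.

6.87 ng/mL

k = ln 2 / 5.90 = 0.1175 hr⁻¹
Fraction remaining after one interval: e^(−kτ) = e^(−0.1175 × 7.20) = 0.4292
R = 1 / (1 − 0.4292) = 1.752
Css,max = 9.14 × 1.752 = 16.01 ng/mL
Css,min = Css,max × e^(−kτ) = 16.01 × 0.4292 ≈ 6.87 ng/mL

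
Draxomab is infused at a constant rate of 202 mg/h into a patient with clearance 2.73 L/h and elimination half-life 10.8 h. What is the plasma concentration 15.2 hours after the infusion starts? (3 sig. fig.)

Css = rate / CL = 202 / 2.73 = 73.99 µg/mL
k = ln 2 / 10.8 = 0.06418 h⁻¹
C(t) = Css (1 − e^(−kt)) = 73.99 × (1 − e^(−0.9755)) = 73.99 × 0.6230 ≈ 46.1 µg/mL

46.1 µg/mL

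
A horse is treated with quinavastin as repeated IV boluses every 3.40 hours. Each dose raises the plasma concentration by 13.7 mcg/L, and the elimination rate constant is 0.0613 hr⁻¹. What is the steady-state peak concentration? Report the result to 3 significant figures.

72.8 mcg/L

Fraction remaining after one interval: e^(−kτ) = e^(−0.06130 × 3.40) = 0.8119
R = 1 / (1 − 0.8119) = 5.315
Css,max = 13.7 × 5.315 ≈ 72.8 mcg/L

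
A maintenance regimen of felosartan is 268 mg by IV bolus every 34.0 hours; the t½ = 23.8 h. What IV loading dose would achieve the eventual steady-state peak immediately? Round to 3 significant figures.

426 mg

k = ln 2 / 23.8 = 0.02912 h⁻¹
Accumulation ratio R = 1 / (1 − e^(−kτ)) = 1 / (1 − e^(−0.02912×34.0)) = 1 / (1 − 0.3715) = 1.591
Loading dose = maintenance dose × R = 268 × 1.591 ≈ 426 mg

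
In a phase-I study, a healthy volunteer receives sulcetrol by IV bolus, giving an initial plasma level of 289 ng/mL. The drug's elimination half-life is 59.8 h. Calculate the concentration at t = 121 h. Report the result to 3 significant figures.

71.1 ng/mL

k = ln 2 / 59.8 = 0.01159 h⁻¹
C(t) = C₀ e^(−kt) = 289 × e^(−0.01159 × 121) = 289 × e^(−1.403) = 289 × 0.2460 ≈ 71.1 ng/mL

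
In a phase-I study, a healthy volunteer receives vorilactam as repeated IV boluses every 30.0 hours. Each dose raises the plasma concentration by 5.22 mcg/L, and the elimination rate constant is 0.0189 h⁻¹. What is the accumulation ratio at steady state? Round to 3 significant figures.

2.31

Fraction remaining after one interval: e^(−kτ) = e^(−0.01890 × 30.0) = 0.5672
R = 1 / (1 − 0.5672) = 1 / 0.4328 ≈ 2.31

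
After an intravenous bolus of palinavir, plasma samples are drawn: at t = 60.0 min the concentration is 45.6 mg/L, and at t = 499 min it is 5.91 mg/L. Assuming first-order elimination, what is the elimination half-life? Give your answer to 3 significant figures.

k = ln(C₁/C₂) / (t₂ − t₁) = ln(45.6/5.91) / (499 − 60.0)
  = 2.043 / 439.0 = 0.004654 min⁻¹
t½ = ln 2 / k = ln 2 / 0.004654 ≈ 149 minutes

149 minutes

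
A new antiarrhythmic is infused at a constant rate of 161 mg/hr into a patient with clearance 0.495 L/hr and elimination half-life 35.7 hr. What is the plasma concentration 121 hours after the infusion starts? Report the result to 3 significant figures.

294 µg/mL

Css = rate / CL = 161 / 0.495 = 325.3 µg/mL
k = ln 2 / 35.7 = 0.01942 hr⁻¹
C(t) = Css (1 − e^(−kt)) = 325.3 × (1 − e^(−2.349)) = 325.3 × 0.9046 ≈ 294 µg/mL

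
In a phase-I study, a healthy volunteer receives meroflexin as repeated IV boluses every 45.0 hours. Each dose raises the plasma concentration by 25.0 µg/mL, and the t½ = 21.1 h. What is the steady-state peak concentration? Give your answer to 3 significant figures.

k = ln 2 / 21.1 = 0.03285 h⁻¹
Fraction remaining after one interval: e^(−kτ) = e^(−0.03285 × 45.0) = 0.2280
R = 1 / (1 − 0.2280) = 1.295
Css,max = 25.0 × 1.295 ≈ 32.4 µg/mL

32.4 µg/mL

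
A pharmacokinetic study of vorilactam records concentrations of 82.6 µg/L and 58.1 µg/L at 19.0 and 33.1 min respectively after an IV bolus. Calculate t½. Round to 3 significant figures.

27.8 minutes

k = ln(C₁/C₂) / (t₂ − t₁) = ln(82.6/58.1) / (33.1 − 19.0)
  = 0.3518 / 14.10 = 0.02495 min⁻¹
t½ = ln 2 / k = ln 2 / 0.02495 ≈ 27.8 minutes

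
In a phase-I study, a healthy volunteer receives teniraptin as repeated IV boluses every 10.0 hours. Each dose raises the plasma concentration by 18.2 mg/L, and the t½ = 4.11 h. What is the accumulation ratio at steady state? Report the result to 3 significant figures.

k = ln 2 / 4.11 = 0.1686 h⁻¹
Fraction remaining after one interval: e^(−kτ) = e^(−0.1686 × 10.0) = 0.1852
R = 1 / (1 − 0.1852) = 1 / 0.8148 ≈ 1.23

1.23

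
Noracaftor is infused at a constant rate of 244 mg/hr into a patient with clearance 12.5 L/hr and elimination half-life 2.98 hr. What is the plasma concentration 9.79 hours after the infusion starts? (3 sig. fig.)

Css = rate / CL = 244 / 12.5 = 19.52 µg/mL
k = ln 2 / 2.98 = 0.2326 hr⁻¹
C(t) = Css (1 − e^(−kt)) = 19.52 × (1 − e^(−2.277)) = 19.52 × 0.8974 ≈ 17.5 µg/mL

17.5 µg/mL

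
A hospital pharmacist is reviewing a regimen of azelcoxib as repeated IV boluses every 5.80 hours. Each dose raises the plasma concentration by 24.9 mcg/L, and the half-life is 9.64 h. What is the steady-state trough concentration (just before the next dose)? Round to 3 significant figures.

48.1 mcg/L

k = ln 2 / 9.64 = 0.07190 h⁻¹
Fraction remaining after one interval: e^(−kτ) = e^(−0.07190 × 5.80) = 0.6590
R = 1 / (1 − 0.6590) = 2.933
Css,max = 24.9 × 2.933 = 73.02 mcg/L
Css,min = Css,max × e^(−kτ) = 73.02 × 0.6590 ≈ 48.1 mcg/L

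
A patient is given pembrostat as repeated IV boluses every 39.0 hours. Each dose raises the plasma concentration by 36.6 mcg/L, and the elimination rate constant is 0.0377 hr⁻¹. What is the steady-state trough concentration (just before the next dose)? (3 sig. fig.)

10.9 mcg/L

Fraction remaining after one interval: e^(−kτ) = e^(−0.03770 × 39.0) = 0.2299
R = 1 / (1 − 0.2299) = 1.298
Css,max = 36.6 × 1.298 = 47.52 mcg/L
Css,min = Css,max × e^(−kτ) = 47.52 × 0.2299 ≈ 10.9 mcg/L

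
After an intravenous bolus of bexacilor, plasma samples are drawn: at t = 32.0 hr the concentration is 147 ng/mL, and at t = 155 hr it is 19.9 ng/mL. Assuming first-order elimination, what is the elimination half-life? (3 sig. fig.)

42.6 hours

k = ln(C₁/C₂) / (t₂ − t₁) = ln(147/19.9) / (155 − 32.0)
  = 2.000 / 123.0 = 0.01626 hr⁻¹
t½ = ln 2 / k = ln 2 / 0.01626 ≈ 42.6 hours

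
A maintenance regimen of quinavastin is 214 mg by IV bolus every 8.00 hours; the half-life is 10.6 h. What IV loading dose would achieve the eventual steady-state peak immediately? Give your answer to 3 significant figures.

525 mg

k = ln 2 / 10.6 = 0.06539 h⁻¹
Accumulation ratio R = 1 / (1 − e^(−kτ)) = 1 / (1 − e^(−0.06539×8.00)) = 1 / (1 − 0.5927) = 2.455
Loading dose = maintenance dose × R = 214 × 2.455 ≈ 525 mg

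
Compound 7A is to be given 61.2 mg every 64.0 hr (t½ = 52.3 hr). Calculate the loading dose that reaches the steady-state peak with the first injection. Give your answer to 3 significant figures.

107 mg

k = ln 2 / 52.3 = 0.01325 hr⁻¹
Accumulation ratio R = 1 / (1 − e^(−kτ)) = 1 / (1 − e^(−0.01325×64.0)) = 1 / (1 − 0.4282) = 1.749
Loading dose = maintenance dose × R = 61.2 × 1.749 ≈ 107 mg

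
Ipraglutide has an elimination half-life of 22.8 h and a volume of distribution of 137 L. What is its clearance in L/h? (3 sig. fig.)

k = ln 2 / t½ = ln 2 / 22.8 = 0.03040 h⁻¹
CL = k · V = 0.03040 × 137 ≈ 4.16 L/h

4.16 L/h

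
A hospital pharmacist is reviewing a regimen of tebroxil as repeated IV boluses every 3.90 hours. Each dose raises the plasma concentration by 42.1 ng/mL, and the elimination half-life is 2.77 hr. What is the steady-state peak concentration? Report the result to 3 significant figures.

k = ln 2 / 2.77 = 0.2502 hr⁻¹
Fraction remaining after one interval: e^(−kτ) = e^(−0.2502 × 3.90) = 0.3768
R = 1 / (1 − 0.3768) = 1.605
Css,max = 42.1 × 1.605 ≈ 67.6 ng/mL

67.6 ng/mL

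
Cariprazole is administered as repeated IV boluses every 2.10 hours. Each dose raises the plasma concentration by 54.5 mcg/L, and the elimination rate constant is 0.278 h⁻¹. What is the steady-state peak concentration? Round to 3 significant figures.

Fraction remaining after one interval: e^(−kτ) = e^(−0.2780 × 2.10) = 0.5578
R = 1 / (1 − 0.5578) = 2.261
Css,max = 54.5 × 2.261 ≈ 123 mcg/L

123 mcg/L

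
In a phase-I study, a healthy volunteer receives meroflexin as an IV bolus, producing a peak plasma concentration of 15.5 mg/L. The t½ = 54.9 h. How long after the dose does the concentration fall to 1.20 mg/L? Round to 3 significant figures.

203 hours

k = ln 2 / 54.9 = 0.01263 h⁻¹
C(t) = C₀ e^(−kt)  ⇒  t = ln(C₀/C) / k
t = ln(15.5/1.20) / 0.01263 = 2.559 / 0.01263 ≈ 203 hours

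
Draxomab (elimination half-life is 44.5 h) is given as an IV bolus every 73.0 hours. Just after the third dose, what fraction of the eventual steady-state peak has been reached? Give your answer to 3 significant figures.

0.967

k = ln 2 / 44.5 = 0.01558 h⁻¹
f_n = 1 − e^(−nkτ) = 1 − e^(−3 × 0.01558 × 73.0) = 1 − e^(−3.411) = 1 − 0.03300 ≈ 0.967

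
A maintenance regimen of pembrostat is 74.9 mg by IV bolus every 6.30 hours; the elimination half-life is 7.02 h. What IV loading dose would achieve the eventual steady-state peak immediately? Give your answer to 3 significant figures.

k = ln 2 / 7.02 = 0.09874 h⁻¹
Accumulation ratio R = 1 / (1 − e^(−kτ)) = 1 / (1 − e^(−0.09874×6.30)) = 1 / (1 − 0.5368) = 2.159
Loading dose = maintenance dose × R = 74.9 × 2.159 ≈ 162 mg

162 mg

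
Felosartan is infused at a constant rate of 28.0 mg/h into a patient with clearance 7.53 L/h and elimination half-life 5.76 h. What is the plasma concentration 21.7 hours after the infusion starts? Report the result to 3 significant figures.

3.45 µg/mL

Css = rate / CL = 28.0 / 7.53 = 3.718 µg/mL
k = ln 2 / 5.76 = 0.1203 h⁻¹
C(t) = Css (1 − e^(−kt)) = 3.718 × (1 − e^(−2.611)) = 3.718 × 0.9266 ≈ 3.45 µg/mL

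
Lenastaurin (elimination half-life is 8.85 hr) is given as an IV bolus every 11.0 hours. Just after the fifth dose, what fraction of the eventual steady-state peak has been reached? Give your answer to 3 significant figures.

k = ln 2 / 8.85 = 0.07832 hr⁻¹
f_n = 1 − e^(−nkτ) = 1 − e^(−5 × 0.07832 × 11.0) = 1 − e^(−4.308) = 1 − 0.01346 ≈ 0.987

0.987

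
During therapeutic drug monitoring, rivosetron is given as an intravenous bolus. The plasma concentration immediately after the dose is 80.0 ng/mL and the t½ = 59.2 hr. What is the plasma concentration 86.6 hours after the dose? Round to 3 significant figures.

29.0 ng/mL

k = ln 2 / 59.2 = 0.01171 hr⁻¹
C(t) = C₀ e^(−kt) = 80.0 × e^(−0.01171 × 86.6) = 80.0 × e^(−1.014) = 80.0 × 0.3628 ≈ 29.0 ng/mL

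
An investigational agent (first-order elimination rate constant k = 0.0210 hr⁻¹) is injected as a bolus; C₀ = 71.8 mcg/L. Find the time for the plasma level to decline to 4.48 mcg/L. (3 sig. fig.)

132 hours

C(t) = C₀ e^(−kt)  ⇒  t = ln(C₀/C) / k
t = ln(71.8/4.48) / 0.02100 = 2.774 / 0.02100 ≈ 132 hours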